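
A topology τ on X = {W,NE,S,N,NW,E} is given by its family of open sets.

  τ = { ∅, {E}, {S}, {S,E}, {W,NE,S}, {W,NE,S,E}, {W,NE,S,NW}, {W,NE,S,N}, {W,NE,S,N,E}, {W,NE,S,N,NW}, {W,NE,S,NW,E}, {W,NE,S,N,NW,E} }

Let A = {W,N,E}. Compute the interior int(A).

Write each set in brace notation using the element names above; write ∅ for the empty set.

{E}

opens ⊆ A: ∅, {E}; union → int = {E}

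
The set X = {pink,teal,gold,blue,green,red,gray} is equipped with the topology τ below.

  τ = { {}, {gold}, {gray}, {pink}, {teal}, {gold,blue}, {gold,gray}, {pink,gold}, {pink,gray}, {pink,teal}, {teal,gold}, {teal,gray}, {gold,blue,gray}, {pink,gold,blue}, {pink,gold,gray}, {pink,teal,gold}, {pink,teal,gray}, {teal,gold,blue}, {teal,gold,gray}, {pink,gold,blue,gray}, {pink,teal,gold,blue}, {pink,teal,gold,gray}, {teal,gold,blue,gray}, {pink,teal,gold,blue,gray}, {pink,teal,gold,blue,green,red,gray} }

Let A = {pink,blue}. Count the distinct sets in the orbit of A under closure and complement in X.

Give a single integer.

closure: X∖int(X∖A) = X∖{teal,gold,gray} = {pink,blue,green,red}
Let k=closure and c=complement:
  1. A     = {pink,blue}
  2. kA    = {pink,blue,green,red}
  3. cA    = {teal,gold,green,red,gray}
  4. ckA   = {teal,gold,gray}
  5. kcA   = {teal,gold,blue,green,red,gray}
  6. ckcA  = {pink}
  7. kckcA = {pink,green,red}
  8. ckckcA = {teal,gold,blue,gray}
— saturated at 8

8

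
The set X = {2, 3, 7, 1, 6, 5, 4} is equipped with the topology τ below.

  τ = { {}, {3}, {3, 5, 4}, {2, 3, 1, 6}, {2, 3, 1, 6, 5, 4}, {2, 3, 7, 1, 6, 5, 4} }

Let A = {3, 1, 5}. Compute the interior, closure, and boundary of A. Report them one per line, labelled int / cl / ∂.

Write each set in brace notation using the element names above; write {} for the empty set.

int(A) = {3}
cl(A)  = {2, 3, 7, 1, 6, 5, 4}
∂A     = {2, 7, 1, 6, 5, 4}

interior: largest open inside A is {3} (from {}, {3})
cl via duality: int({2, 7, 6, 4}) = {}, so X∖{} = {2, 3, 7, 1, 6, 5, 4}
cl∖int = {2, 7, 1, 6, 5, 4}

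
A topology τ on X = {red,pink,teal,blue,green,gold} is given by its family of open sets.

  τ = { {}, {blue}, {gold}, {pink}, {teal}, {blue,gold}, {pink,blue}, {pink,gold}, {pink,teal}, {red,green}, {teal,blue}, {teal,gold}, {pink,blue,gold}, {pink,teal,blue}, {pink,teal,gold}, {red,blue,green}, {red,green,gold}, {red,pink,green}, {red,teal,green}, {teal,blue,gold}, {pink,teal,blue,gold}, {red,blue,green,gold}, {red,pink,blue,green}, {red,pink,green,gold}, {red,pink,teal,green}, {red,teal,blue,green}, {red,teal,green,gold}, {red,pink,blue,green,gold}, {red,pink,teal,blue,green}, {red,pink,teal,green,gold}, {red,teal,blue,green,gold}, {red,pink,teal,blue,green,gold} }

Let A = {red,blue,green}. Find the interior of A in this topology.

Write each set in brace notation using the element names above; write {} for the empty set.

{red,blue,green}

open subsets of A: {}, {blue}, {red,green}, {red,blue,green}; so int(A) = {red,blue,green}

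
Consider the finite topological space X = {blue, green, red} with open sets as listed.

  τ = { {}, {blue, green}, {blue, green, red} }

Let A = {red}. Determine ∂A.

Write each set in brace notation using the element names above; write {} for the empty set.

{red}

opens ⊆ A: {}; union → int = {}
complement {blue, green}; its interior {blue, green}; cl(A) = X∖{blue, green} = {red}
boundary = {red} ∖ {} = {red}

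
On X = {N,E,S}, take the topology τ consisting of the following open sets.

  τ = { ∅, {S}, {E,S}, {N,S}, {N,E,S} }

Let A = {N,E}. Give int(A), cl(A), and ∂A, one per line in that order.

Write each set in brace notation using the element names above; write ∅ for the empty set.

int(A) = ∅
cl(A)  = {N,E}
∂A     = {N,E}

U open, U⊆A: ∅. int(A) = ⋃ = ∅
X∖A={S}, int(X∖A)={S}, hence cl(A)={N,E}
∂A: remove int from cl → {N,E}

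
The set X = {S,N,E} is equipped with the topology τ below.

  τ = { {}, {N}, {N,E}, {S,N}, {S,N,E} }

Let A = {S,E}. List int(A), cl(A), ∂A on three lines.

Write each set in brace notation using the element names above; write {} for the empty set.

int(A) = {}
cl(A)  = {S,E}
∂A     = {S,E}

U open, U⊆A: {}. int(A) = ⋃ = {}
X∖A={N}, int(X∖A)={N}, hence cl(A)={S,E}
∂A: remove int from cl → {S,E}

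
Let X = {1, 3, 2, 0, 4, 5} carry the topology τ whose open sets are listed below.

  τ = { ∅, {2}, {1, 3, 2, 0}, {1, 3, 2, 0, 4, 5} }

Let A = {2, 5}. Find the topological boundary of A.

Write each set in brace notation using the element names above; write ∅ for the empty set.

{1, 3, 0, 4, 5}

U open, U⊆A: ∅, {2}. int(A) = ⋃ = {2}
X∖A={1, 3, 0, 4}, int(X∖A)=∅, hence cl(A)={1, 3, 2, 0, 4, 5}
∂A: remove int from cl → {1, 3, 0, 4, 5}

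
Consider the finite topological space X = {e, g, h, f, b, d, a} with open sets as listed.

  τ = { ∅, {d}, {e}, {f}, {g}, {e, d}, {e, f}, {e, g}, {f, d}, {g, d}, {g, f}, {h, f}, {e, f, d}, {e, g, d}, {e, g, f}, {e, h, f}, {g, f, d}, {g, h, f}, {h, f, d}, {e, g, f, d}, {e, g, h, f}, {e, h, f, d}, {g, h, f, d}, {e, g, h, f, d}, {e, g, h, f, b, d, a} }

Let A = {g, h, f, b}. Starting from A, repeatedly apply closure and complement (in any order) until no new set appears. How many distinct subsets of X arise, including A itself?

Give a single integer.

6

cl via duality: int({e, d, a}) = {e, d}, so X∖{e, d} = {g, h, f, b, a}
Write k for closure, c for complement:
  1. A     = {g, h, f, b}
  2. kA    = {g, h, f, b, a}
  3. cA    = {e, d, a}
  4. ckA   = {e, d}
  5. kcA   = {e, b, d, a}
  6. ckcA  = {g, h, f}
applying k or c yields no new set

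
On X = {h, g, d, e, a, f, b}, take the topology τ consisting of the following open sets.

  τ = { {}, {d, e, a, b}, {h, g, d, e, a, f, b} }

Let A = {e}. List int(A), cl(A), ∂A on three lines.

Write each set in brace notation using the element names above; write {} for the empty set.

interior: largest open inside A is {} (from {})
cl via duality: int({h, g, d, a, f, b}) = {}, so X∖{} = {h, g, d, e, a, f, b}
cl∖int = {h, g, d, e, a, f, b}

int(A) = {}
cl(A)  = {h, g, d, e, a, f, b}
∂A     = {h, g, d, e, a, f, b}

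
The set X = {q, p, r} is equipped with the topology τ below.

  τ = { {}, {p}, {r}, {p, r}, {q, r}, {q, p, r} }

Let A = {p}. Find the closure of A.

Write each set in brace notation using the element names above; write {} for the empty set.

complement {q, r}; its interior {q, r}; cl(A) = X∖{q, r} = {p}

{p}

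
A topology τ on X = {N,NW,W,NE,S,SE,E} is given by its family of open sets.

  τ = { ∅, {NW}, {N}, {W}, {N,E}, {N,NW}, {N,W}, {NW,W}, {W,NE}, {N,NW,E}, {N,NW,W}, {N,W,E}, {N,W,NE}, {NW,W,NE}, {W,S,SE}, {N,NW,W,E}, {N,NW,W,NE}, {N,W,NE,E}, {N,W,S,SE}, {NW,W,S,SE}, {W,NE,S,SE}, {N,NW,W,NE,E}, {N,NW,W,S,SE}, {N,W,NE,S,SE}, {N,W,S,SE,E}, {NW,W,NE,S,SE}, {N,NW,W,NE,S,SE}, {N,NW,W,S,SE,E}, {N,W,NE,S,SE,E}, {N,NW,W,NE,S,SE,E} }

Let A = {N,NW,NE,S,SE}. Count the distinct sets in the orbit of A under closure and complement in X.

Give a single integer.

8

closure: X∖int(X∖A) = X∖{W} = {N,NW,NE,S,SE,E}
Let k=closure and c=complement:
  1. A     = {N,NW,NE,S,SE}
  2. kA    = {N,NW,NE,S,SE,E}
  3. cA    = {W,E}
  4. ckA   = {W}
  5. kcA   = {W,NE,S,SE,E}
  6. kckA  = {W,NE,S,SE}
  7. ckcA  = {N,NW}
  8. ckckA = {N,NW,E}
— saturated at 8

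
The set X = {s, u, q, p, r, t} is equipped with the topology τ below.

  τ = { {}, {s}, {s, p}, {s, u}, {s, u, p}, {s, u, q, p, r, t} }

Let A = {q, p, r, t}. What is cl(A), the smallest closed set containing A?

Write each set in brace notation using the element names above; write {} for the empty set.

complement {s, u}; its interior {s, u}; cl(A) = X∖{s, u} = {q, p, r, t}

{q, p, r, t}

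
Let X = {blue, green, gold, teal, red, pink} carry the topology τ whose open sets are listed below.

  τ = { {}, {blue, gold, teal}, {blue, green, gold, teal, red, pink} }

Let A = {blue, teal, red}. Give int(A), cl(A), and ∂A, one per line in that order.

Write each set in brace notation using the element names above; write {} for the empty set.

int(A) = {}
cl(A)  = {blue, green, gold, teal, red, pink}
∂A     = {blue, green, gold, teal, red, pink}

open subsets of A: {}; so int(A) = {}
closure: X∖int(X∖A) = X∖{} = {blue, green, gold, teal, red, pink}
∂A = {blue, green, gold, teal, red, pink} minus {} = {blue, green, gold, teal, red, pink}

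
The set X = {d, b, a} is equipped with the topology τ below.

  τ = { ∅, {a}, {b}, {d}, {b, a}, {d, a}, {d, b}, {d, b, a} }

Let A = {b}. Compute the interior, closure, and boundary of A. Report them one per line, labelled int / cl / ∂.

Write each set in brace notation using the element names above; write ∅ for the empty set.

interior: largest open inside A is {b} (from ∅, {b})
cl via duality: int({d, a}) = {d, a}, so X∖{d, a} = {b}
cl∖int = ∅

int(A) = {b}
cl(A)  = {b}
∂A     = ∅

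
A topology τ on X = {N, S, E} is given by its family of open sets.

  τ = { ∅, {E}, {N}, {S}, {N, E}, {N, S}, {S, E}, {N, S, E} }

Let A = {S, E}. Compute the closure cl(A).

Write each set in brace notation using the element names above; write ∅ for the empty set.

{S, E}

closure: X∖int(X∖A) = X∖{N} = {S, E}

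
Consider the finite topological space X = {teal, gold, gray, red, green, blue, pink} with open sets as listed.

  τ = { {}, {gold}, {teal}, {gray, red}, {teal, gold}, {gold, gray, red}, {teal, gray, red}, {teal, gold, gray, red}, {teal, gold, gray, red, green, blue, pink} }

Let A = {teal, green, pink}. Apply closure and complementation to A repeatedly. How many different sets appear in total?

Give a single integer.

cl via duality: int({gold, gray, red, blue}) = {gold, gray, red}, so X∖{gold, gray, red} = {teal, green, blue, pink}
Write k for closure, c for complement:
  1. A     = {teal, green, pink}
  2. kA    = {teal, green, blue, pink}
  3. cA    = {gold, gray, red, blue}
  4. ckA   = {gold, gray, red}
  5. kcA   = {gold, gray, red, green, blue, pink}
  6. ckcA  = {teal}
applying k or c yields no new set

6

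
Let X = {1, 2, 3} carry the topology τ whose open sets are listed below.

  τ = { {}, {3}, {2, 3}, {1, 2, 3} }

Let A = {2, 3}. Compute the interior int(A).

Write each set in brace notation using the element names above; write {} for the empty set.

{2, 3}

opens ⊆ A: {}, {3}, {2, 3}; union → int = {2, 3}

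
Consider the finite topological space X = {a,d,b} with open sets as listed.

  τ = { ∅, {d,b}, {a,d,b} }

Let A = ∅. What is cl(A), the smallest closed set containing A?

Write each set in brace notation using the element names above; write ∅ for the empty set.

X∖A={a,d,b}, int(X∖A)={a,d,b}, hence cl(A)=∅

∅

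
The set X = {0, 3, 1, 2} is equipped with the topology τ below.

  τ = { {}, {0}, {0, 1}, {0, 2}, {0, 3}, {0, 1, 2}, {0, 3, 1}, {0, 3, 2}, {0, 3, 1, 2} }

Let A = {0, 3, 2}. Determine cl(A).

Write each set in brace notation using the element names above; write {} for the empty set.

closure: X∖int(X∖A) = X∖{} = {0, 3, 1, 2}

{0, 3, 1, 2}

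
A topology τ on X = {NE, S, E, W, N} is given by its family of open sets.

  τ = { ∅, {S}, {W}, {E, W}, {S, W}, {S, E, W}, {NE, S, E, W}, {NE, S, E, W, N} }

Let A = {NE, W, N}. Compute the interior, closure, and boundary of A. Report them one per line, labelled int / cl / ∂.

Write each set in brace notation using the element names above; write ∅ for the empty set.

opens ⊆ A: ∅, {W}; union → int = {W}
complement {S, E}; its interior {S}; cl(A) = X∖{S} = {NE, E, W, N}
boundary = {NE, E, W, N} ∖ {W} = {NE, E, N}

int(A) = {W}
cl(A)  = {NE, E, W, N}
∂A     = {NE, E, N}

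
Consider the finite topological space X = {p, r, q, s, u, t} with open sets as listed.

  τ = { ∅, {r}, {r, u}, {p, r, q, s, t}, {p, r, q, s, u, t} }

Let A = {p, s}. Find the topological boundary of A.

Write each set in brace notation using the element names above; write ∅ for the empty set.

{p, q, s, t}

opens ⊆ A: ∅; union → int = ∅
complement {r, q, u, t}; its interior {r, u}; cl(A) = X∖{r, u} = {p, q, s, t}
boundary = {p, q, s, t} ∖ ∅ = {p, q, s, t}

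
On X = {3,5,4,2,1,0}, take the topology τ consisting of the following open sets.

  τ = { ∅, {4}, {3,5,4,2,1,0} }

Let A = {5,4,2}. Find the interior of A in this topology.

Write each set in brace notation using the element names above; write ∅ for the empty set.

{4}

open subsets of A: ∅, {4}; so int(A) = {4}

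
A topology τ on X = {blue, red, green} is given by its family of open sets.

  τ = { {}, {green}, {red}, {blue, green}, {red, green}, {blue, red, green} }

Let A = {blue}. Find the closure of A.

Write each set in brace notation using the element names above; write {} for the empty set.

complement {red, green}; its interior {red, green}; cl(A) = X∖{red, green} = {blue}

{blue}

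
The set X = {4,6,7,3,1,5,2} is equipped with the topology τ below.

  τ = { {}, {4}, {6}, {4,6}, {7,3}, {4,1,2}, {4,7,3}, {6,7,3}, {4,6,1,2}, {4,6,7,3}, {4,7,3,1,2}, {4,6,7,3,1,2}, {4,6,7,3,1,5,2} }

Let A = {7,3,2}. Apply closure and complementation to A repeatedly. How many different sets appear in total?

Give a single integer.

8

X∖A={4,6,1,5}, int(X∖A)={4,6}, hence cl(A)={7,3,1,5,2}
Orbit (k=closure, c=complement):
  1. A     = {7,3,2}
  2. kA    = {7,3,1,5,2}
  3. cA    = {4,6,1,5}
  4. ckA   = {4,6}
  5. kcA   = {4,6,1,5,2}
  6. ckcA  = {7,3}
  7. kckcA = {7,3,5}
  8. ckckcA = {4,6,1,2}
(closed under both — stop)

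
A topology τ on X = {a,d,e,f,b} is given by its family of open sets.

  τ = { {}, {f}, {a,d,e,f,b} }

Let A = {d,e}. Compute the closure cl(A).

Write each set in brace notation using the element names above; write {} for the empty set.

closure: X∖int(X∖A) = X∖{f} = {a,d,e,b}

{a,d,e,b}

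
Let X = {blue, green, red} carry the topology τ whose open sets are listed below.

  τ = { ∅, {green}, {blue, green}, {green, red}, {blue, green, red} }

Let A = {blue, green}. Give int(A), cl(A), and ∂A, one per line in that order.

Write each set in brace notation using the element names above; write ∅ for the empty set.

open subsets of A: ∅, {green}, {blue, green}; so int(A) = {blue, green}
closure: X∖int(X∖A) = X∖∅ = {blue, green, red}
∂A = {blue, green, red} minus {blue, green} = {red}

int(A) = {blue, green}
cl(A)  = {blue, green, red}
∂A     = {red}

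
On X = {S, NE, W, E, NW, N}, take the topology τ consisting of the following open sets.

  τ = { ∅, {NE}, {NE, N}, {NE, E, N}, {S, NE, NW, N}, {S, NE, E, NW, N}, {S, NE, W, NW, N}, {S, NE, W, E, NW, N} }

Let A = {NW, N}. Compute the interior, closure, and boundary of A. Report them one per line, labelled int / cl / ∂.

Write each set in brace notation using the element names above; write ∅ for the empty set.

interior: largest open inside A is ∅ (from ∅)
cl via duality: int({S, NE, W, E}) = {NE}, so X∖{NE} = {S, W, E, NW, N}
cl∖int = {S, W, E, NW, N}

int(A) = ∅
cl(A)  = {S, W, E, NW, N}
∂A     = {S, W, E, NW, N}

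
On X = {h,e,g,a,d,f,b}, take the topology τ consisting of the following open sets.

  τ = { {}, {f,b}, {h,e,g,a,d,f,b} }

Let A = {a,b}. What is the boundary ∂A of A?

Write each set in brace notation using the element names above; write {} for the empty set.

opens ⊆ A: {}; union → int = {}
complement {h,e,g,d,f}; its interior {}; cl(A) = X∖{} = {h,e,g,a,d,f,b}
boundary = {h,e,g,a,d,f,b} ∖ {} = {h,e,g,a,d,f,b}

{h,e,g,a,d,f,b}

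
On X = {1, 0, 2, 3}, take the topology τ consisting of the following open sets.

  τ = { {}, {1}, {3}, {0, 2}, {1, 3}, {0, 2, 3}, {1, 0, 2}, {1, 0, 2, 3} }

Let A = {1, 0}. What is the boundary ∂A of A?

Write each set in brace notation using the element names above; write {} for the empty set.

{0, 2}

open subsets of A: {}, {1}; so int(A) = {1}
closure: X∖int(X∖A) = X∖{3} = {1, 0, 2}
∂A = {1, 0, 2} minus {1} = {0, 2}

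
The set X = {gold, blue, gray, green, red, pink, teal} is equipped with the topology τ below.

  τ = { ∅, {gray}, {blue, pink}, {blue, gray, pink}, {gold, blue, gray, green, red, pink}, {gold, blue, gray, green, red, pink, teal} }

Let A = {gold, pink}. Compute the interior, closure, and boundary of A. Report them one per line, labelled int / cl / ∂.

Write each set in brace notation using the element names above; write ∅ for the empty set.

U open, U⊆A: ∅. int(A) = ⋃ = ∅
X∖A={blue, gray, green, red, teal}, int(X∖A)={gray}, hence cl(A)={gold, blue, green, red, pink, teal}
∂A: remove int from cl → {gold, blue, green, red, pink, teal}

int(A) = ∅
cl(A)  = {gold, blue, green, red, pink, teal}
∂A     = {gold, blue, green, red, pink, teal}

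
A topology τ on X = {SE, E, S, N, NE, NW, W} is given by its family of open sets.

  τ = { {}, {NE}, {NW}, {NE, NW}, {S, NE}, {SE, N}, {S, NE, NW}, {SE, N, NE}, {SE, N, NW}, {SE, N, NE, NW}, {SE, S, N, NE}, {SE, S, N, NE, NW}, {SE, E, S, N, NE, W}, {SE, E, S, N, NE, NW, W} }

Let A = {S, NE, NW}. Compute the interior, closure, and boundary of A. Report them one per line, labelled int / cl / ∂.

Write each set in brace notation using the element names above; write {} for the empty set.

int(A) = {S, NE, NW}
cl(A)  = {E, S, NE, NW, W}
∂A     = {E, W}

U open, U⊆A: {}, {NW}, {NE}, {NE, NW}, {S, NE}, {S, NE, NW}. int(A) = ⋃ = {S, NE, NW}
X∖A={SE, E, N, W}, int(X∖A)={SE, N}, hence cl(A)={E, S, NE, NW, W}
∂A: remove int from cl → {E, W}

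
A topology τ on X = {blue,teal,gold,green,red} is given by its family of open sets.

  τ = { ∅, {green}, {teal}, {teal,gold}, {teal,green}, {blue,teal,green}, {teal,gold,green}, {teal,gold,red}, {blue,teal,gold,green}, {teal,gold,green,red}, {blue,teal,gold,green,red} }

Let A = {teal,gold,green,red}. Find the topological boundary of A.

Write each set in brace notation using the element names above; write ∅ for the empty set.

opens ⊆ A: ∅, {teal}, {green}, {teal,green}, {teal,gold}, {teal,gold,red}, {teal,gold,green}, {teal,gold,green,red}; union → int = {teal,gold,green,red}
complement {blue}; its interior ∅; cl(A) = X∖∅ = {blue,teal,gold,green,red}
boundary = {blue,teal,gold,green,red} ∖ {teal,gold,green,red} = {blue}

{blue}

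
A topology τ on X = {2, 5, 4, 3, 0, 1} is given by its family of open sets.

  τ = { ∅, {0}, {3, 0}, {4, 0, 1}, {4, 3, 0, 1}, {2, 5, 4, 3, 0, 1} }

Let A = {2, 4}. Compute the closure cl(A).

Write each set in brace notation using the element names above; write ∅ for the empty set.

{2, 5, 4, 1}

X∖A={5, 3, 0, 1}, int(X∖A)={3, 0}, hence cl(A)={2, 5, 4, 1}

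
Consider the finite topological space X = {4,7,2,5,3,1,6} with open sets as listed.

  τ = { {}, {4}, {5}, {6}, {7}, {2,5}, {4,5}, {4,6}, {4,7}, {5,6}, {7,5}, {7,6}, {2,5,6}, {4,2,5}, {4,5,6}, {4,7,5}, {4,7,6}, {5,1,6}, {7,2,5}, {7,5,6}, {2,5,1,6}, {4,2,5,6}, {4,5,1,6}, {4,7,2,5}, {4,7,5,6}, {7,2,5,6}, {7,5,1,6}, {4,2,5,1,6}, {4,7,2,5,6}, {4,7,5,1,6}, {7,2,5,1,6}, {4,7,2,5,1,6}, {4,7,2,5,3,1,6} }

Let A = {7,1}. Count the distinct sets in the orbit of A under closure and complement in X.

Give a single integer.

closure: X∖int(X∖A) = X∖{4,2,5,6} = {7,3,1}
Let k=closure and c=complement:
  1. A     = {7,1}
  2. kA    = {7,3,1}
  3. cA    = {4,2,5,3,6}
  4. ckA   = {4,2,5,6}
  5. kcA   = {4,2,5,3,1,6}
  6. ckcA  = {7}
  7. kckcA = {7,3}
  8. ckckcA = {4,2,5,1,6}
— saturated at 8

8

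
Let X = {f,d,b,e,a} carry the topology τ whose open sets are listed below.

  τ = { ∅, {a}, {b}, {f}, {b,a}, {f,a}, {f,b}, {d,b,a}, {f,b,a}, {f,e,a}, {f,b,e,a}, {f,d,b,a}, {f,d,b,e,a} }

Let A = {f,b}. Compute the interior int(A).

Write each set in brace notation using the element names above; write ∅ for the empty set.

interior: largest open inside A is {f,b} (from ∅, {f}, {b}, {f,b})

{f,b}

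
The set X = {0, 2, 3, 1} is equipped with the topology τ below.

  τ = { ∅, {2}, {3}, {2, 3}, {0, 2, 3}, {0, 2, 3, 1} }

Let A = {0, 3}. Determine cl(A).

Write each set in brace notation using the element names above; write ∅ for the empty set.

complement {2, 1}; its interior {2}; cl(A) = X∖{2} = {0, 3, 1}

{0, 3, 1}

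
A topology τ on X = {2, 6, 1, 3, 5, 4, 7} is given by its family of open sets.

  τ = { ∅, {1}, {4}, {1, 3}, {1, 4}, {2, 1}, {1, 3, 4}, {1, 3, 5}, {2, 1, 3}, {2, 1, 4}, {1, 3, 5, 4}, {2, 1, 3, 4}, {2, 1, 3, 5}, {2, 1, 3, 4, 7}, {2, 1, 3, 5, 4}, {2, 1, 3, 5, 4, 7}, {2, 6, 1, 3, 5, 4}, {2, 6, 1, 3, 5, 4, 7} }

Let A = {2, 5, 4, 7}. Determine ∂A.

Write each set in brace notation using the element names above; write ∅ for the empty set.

opens ⊆ A: ∅, {4}; union → int = {4}
complement {6, 1, 3}; its interior {1, 3}; cl(A) = X∖{1, 3} = {2, 6, 5, 4, 7}
boundary = {2, 6, 5, 4, 7} ∖ {4} = {2, 6, 5, 7}

{2, 6, 5, 7}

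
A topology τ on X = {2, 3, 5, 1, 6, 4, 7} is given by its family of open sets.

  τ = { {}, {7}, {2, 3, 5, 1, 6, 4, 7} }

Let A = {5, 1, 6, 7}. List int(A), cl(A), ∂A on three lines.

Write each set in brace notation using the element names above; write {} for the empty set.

int(A) = {7}
cl(A)  = {2, 3, 5, 1, 6, 4, 7}
∂A     = {2, 3, 5, 1, 6, 4}

interior: largest open inside A is {7} (from {}, {7})
cl via duality: int({2, 3, 4}) = {}, so X∖{} = {2, 3, 5, 1, 6, 4, 7}
cl∖int = {2, 3, 5, 1, 6, 4}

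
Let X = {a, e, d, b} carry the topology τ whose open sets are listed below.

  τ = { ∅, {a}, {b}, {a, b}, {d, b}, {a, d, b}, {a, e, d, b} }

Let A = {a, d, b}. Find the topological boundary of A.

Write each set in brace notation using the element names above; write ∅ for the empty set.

{e}

open subsets of A: ∅, {b}, {a}, {a, b}, {d, b}, {a, d, b}; so int(A) = {a, d, b}
closure: X∖int(X∖A) = X∖∅ = {a, e, d, b}
∂A = {a, e, d, b} minus {a, d, b} = {e}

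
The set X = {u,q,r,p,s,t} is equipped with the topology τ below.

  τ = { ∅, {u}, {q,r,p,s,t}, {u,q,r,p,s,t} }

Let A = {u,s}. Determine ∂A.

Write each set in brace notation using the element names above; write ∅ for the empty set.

interior: largest open inside A is {u} (from ∅, {u})
cl via duality: int({q,r,p,t}) = ∅, so X∖∅ = {u,q,r,p,s,t}
cl∖int = {q,r,p,s,t}

{q,r,p,s,t}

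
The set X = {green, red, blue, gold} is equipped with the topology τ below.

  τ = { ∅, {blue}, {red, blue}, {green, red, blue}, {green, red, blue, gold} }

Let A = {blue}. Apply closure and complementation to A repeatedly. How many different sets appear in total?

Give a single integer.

4

X∖A={green, red, gold}, int(X∖A)=∅, hence cl(A)={green, red, blue, gold}
Orbit (k=closure, c=complement):
  1. A     = {blue}
  2. kA    = {green, red, blue, gold}
  3. cA    = {green, red, gold}
  4. ckA   = ∅
(closed under both — stop)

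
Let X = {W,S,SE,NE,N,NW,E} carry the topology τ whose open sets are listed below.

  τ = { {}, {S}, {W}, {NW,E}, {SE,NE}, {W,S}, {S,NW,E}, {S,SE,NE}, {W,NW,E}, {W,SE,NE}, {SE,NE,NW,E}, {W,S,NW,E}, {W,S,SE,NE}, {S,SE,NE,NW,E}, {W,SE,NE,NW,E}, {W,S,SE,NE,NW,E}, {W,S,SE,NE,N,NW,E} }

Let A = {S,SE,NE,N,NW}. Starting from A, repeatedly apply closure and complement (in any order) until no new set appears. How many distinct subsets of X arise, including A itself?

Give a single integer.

10

X∖A={W,E}, int(X∖A)={W}, hence cl(A)={S,SE,NE,N,NW,E}
Orbit (k=closure, c=complement):
  1. A     = {S,SE,NE,N,NW}
  2. kA    = {S,SE,NE,N,NW,E}
  3. cA    = {W,E}
  4. ckA   = {W}
  5. kcA   = {W,N,NW,E}
  6. kckA  = {W,N}
  7. ckcA  = {S,SE,NE}
  8. ckckA = {S,SE,NE,NW,E}
  9. kckcA = {S,SE,NE,N}
  10. ckckcA = {W,NW,E}
(closed under both — stop)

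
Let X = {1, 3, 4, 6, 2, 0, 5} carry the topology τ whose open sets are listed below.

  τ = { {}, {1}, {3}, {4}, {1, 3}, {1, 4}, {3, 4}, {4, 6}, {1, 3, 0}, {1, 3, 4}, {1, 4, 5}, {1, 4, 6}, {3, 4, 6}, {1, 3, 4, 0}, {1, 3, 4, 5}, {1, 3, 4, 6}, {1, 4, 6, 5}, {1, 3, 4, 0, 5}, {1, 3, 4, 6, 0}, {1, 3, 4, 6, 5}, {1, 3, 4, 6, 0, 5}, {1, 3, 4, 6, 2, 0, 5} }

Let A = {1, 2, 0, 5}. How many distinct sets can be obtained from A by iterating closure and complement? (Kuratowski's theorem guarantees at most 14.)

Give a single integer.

4

cl via duality: int({3, 4, 6}) = {3, 4, 6}, so X∖{3, 4, 6} = {1, 2, 0, 5}
Write k for closure, c for complement:
  1. A     = {1, 2, 0, 5}
  2. cA    = {3, 4, 6}
  3. kcA   = {3, 4, 6, 2, 0, 5}
  4. ckcA  = {1}
applying k or c yields no new set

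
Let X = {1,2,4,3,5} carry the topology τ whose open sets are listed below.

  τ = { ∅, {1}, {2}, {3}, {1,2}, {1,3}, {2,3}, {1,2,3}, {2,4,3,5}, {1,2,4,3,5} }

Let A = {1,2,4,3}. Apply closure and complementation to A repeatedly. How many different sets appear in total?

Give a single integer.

closure: X∖int(X∖A) = X∖∅ = {1,2,4,3,5}
Let k=closure and c=complement:
  1. A     = {1,2,4,3}
  2. kA    = {1,2,4,3,5}
  3. cA    = {5}
  4. ckA   = ∅
  5. kcA   = {4,5}
  6. ckcA  = {1,2,3}
— saturated at 6

6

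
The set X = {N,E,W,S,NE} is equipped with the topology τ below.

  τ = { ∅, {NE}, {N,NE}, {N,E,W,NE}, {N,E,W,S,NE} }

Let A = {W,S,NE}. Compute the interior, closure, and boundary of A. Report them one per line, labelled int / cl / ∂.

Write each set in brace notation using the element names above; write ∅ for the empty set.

open subsets of A: ∅, {NE}; so int(A) = {NE}
closure: X∖int(X∖A) = X∖∅ = {N,E,W,S,NE}
∂A = {N,E,W,S,NE} minus {NE} = {N,E,W,S}

int(A) = {NE}
cl(A)  = {N,E,W,S,NE}
∂A     = {N,E,W,S}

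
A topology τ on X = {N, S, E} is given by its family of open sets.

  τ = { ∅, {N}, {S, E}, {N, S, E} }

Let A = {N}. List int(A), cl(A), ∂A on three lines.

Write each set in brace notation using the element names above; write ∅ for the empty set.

int(A) = {N}
cl(A)  = {N}
∂A     = ∅

opens ⊆ A: ∅, {N}; union → int = {N}
complement {S, E}; its interior {S, E}; cl(A) = X∖{S, E} = {N}
boundary = {N} ∖ {N} = ∅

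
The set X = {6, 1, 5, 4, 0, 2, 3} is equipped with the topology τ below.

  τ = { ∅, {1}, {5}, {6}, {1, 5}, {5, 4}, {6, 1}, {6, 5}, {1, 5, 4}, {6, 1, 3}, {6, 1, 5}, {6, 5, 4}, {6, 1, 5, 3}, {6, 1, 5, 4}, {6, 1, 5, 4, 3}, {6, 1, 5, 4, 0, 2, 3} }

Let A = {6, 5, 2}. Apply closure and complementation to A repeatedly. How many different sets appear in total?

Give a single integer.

closure: X∖int(X∖A) = X∖{1} = {6, 5, 4, 0, 2, 3}
Let k=closure and c=complement:
  1. A     = {6, 5, 2}
  2. kA    = {6, 5, 4, 0, 2, 3}
  3. cA    = {1, 4, 0, 3}
  4. ckA   = {1}
  5. kcA   = {1, 4, 0, 2, 3}
  6. kckA  = {1, 0, 2, 3}
  7. ckcA  = {6, 5}
  8. ckckA = {6, 5, 4}
— saturated at 8

8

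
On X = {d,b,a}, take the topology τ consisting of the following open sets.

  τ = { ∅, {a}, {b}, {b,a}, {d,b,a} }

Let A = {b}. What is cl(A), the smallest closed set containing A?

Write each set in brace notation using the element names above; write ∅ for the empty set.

closure: X∖int(X∖A) = X∖{a} = {d,b}

{d,b}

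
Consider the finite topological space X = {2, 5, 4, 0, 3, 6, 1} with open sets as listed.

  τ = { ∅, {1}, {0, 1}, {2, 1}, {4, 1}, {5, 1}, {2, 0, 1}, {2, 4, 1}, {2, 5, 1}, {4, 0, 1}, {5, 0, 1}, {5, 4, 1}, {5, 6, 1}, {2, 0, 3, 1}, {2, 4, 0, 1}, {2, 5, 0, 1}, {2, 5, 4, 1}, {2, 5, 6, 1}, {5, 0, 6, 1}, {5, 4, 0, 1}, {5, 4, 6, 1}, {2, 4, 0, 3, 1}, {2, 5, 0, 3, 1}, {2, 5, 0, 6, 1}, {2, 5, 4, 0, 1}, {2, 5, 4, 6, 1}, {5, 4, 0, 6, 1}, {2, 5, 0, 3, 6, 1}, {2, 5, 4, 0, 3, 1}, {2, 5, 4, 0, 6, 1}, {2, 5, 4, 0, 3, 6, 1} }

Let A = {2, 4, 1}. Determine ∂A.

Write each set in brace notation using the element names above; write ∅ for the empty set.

{5, 0, 3, 6}

opens ⊆ A: ∅, {1}, {2, 1}, {4, 1}, {2, 4, 1}; union → int = {2, 4, 1}
complement {5, 0, 3, 6}; its interior ∅; cl(A) = X∖∅ = {2, 5, 4, 0, 3, 6, 1}
boundary = {2, 5, 4, 0, 3, 6, 1} ∖ {2, 4, 1} = {5, 0, 3, 6}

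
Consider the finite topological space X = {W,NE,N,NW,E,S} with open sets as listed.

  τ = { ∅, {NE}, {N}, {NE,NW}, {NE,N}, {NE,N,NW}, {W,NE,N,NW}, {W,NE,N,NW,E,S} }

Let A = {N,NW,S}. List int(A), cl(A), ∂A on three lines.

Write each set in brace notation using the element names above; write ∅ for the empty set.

int(A) = {N}
cl(A)  = {W,N,NW,E,S}
∂A     = {W,NW,E,S}

open subsets of A: ∅, {N}; so int(A) = {N}
closure: X∖int(X∖A) = X∖{NE} = {W,N,NW,E,S}
∂A = {W,N,NW,E,S} minus {N} = {W,NW,E,S}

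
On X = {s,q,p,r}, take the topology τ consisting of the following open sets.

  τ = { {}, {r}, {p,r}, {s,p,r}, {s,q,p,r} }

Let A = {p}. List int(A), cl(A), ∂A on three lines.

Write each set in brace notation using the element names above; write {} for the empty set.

int(A) = {}
cl(A)  = {s,q,p}
∂A     = {s,q,p}

open subsets of A: {}; so int(A) = {}
closure: X∖int(X∖A) = X∖{r} = {s,q,p}
∂A = {s,q,p} minus {} = {s,q,p}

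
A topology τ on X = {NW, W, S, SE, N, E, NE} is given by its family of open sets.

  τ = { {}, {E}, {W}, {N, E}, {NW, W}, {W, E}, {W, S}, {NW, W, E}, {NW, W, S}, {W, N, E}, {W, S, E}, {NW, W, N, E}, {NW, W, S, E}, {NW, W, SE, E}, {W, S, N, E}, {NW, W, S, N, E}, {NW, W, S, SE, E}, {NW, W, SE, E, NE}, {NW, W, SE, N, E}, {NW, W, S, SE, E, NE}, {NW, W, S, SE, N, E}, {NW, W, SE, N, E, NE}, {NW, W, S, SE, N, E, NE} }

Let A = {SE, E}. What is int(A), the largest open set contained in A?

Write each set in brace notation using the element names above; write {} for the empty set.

open subsets of A: {}, {E}; so int(A) = {E}

{E}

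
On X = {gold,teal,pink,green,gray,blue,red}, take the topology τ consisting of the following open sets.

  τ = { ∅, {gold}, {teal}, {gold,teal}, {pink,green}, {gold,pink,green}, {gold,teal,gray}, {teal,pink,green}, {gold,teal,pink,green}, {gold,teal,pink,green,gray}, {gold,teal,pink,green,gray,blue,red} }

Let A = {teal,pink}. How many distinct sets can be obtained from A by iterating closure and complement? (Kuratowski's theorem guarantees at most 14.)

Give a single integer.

10

complement {gold,green,gray,blue,red}; its interior {gold}; cl(A) = X∖{gold} = {teal,pink,green,gray,blue,red}
With k = closure, c = complement:
  1. A     = {teal,pink}
  2. kA    = {teal,pink,green,gray,blue,red}
  3. cA    = {gold,green,gray,blue,red}
  4. ckA   = {gold}
  5. kcA   = {gold,pink,green,gray,blue,red}
  6. kckA  = {gold,gray,blue,red}
  7. ckcA  = {teal}
  8. ckckA = {teal,pink,green}
  9. kckcA = {teal,gray,blue,red}
  10. ckckcA = {gold,pink,green}
k, c of each give nothing new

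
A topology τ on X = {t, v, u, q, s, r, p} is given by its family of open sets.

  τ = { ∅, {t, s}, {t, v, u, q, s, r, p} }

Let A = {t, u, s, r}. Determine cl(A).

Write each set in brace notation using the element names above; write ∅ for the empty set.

{t, v, u, q, s, r, p}

closure: X∖int(X∖A) = X∖∅ = {t, v, u, q, s, r, p}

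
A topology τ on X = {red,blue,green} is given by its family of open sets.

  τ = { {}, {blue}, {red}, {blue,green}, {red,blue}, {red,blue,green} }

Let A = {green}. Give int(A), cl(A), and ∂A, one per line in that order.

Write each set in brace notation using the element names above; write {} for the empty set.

int(A) = {}
cl(A)  = {green}
∂A     = {green}

interior: largest open inside A is {} (from {})
cl via duality: int({red,blue}) = {red,blue}, so X∖{red,blue} = {green}
cl∖int = {green}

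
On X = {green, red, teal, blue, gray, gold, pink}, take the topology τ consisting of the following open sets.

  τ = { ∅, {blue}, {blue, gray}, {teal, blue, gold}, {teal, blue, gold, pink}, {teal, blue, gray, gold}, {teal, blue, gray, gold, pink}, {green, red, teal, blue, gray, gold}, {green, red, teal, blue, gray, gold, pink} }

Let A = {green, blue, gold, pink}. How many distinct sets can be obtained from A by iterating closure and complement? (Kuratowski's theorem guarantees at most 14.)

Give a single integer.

cl via duality: int({red, teal, gray}) = ∅, so X∖∅ = {green, red, teal, blue, gray, gold, pink}
Write k for closure, c for complement:
  1. A     = {green, blue, gold, pink}
  2. kA    = {green, red, teal, blue, gray, gold, pink}
  3. cA    = {red, teal, gray}
  4. ckA   = ∅
  5. kcA   = {green, red, teal, gray, gold, pink}
  6. ckcA  = {blue}
applying k or c yields no new set

6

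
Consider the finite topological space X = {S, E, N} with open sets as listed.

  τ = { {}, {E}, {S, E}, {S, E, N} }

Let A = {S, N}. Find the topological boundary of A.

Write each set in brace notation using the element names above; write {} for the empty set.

interior: largest open inside A is {} (from {})
cl via duality: int({E}) = {E}, so X∖{E} = {S, N}
cl∖int = {S, N}

{S, N}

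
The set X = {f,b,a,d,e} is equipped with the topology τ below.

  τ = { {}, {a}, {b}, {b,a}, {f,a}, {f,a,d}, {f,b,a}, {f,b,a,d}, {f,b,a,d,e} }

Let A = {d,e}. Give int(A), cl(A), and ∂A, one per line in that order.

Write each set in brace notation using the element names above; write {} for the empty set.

opens ⊆ A: {}; union → int = {}
complement {f,b,a}; its interior {f,b,a}; cl(A) = X∖{f,b,a} = {d,e}
boundary = {d,e} ∖ {} = {d,e}

int(A) = {}
cl(A)  = {d,e}
∂A     = {d,e}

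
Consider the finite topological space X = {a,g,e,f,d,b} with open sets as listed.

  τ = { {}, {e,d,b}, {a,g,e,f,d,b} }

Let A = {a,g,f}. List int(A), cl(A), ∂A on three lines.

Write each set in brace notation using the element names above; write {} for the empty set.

open subsets of A: {}; so int(A) = {}
closure: X∖int(X∖A) = X∖{e,d,b} = {a,g,f}
∂A = {a,g,f} minus {} = {a,g,f}

int(A) = {}
cl(A)  = {a,g,f}
∂A     = {a,g,f}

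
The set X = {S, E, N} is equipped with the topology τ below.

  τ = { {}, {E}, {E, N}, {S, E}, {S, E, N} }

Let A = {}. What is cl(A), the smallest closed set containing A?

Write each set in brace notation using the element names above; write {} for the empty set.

complement {S, E, N}; its interior {S, E, N}; cl(A) = X∖{S, E, N} = {}

{}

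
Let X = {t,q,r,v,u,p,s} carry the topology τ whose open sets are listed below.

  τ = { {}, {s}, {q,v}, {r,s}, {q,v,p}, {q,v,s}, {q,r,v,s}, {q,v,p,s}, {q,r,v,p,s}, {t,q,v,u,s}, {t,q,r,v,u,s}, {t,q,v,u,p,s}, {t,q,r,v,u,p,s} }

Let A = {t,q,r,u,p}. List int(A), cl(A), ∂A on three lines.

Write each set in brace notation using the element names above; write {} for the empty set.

int(A) = {}
cl(A)  = {t,q,r,v,u,p}
∂A     = {t,q,r,v,u,p}

interior: largest open inside A is {} (from {})
cl via duality: int({v,s}) = {s}, so X∖{s} = {t,q,r,v,u,p}
cl∖int = {t,q,r,v,u,p}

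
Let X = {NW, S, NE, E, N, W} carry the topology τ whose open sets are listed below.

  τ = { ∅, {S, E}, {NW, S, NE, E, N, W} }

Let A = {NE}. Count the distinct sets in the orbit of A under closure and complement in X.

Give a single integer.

closure: X∖int(X∖A) = X∖{S, E} = {NW, NE, N, W}
Let k=closure and c=complement:
  1. A     = {NE}
  2. kA    = {NW, NE, N, W}
  3. cA    = {NW, S, E, N, W}
  4. ckA   = {S, E}
  5. kcA   = {NW, S, NE, E, N, W}
  6. ckcA  = ∅
— saturated at 6

6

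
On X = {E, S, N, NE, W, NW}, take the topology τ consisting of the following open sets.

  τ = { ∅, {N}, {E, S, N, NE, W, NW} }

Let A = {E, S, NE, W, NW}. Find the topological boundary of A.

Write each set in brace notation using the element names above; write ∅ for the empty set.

interior: largest open inside A is ∅ (from ∅)
cl via duality: int({N}) = {N}, so X∖{N} = {E, S, NE, W, NW}
cl∖int = {E, S, NE, W, NW}

{E, S, NE, W, NW}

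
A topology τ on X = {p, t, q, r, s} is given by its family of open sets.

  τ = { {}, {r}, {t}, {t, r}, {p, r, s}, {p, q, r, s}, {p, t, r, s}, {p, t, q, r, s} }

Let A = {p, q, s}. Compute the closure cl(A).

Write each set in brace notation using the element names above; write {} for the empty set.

X∖A={t, r}, int(X∖A)={t, r}, hence cl(A)={p, q, s}

{p, q, s}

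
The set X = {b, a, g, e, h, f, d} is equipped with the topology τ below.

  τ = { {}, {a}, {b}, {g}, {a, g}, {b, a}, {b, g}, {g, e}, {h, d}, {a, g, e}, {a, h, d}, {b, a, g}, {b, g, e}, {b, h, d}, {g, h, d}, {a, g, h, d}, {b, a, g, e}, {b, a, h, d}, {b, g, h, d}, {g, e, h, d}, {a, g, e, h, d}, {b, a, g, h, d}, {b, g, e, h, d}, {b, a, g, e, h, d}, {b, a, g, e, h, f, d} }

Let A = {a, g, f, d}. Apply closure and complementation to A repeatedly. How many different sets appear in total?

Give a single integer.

cl via duality: int({b, e, h}) = {b}, so X∖{b} = {a, g, e, h, f, d}
Write k for closure, c for complement:
  1. A     = {a, g, f, d}
  2. kA    = {a, g, e, h, f, d}
  3. cA    = {b, e, h}
  4. ckA   = {b}
  5. kcA   = {b, e, h, f, d}
  6. kckA  = {b, f}
  7. ckcA  = {a, g}
  8. ckckA = {a, g, e, h, d}
  9. kckcA = {a, g, e, f}
  10. ckckcA = {b, h, d}
  11. kckckcA = {b, h, f, d}
  12. ckckckcA = {a, g, e}
applying k or c yields no new set

12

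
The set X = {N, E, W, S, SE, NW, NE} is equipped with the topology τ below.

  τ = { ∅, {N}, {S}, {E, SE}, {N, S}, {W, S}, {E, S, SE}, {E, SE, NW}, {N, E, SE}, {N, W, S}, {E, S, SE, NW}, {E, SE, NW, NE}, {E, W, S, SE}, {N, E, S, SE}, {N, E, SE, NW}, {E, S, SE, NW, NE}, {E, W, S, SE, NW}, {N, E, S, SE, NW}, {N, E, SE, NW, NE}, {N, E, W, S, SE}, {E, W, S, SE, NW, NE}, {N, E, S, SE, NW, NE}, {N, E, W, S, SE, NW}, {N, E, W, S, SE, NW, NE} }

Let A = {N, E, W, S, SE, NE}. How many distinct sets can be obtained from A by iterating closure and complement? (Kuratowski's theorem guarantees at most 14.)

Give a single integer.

6

X∖A={NW}, int(X∖A)=∅, hence cl(A)={N, E, W, S, SE, NW, NE}
Orbit (k=closure, c=complement):
  1. A     = {N, E, W, S, SE, NE}
  2. kA    = {N, E, W, S, SE, NW, NE}
  3. cA    = {NW}
  4. ckA   = ∅
  5. kcA   = {NW, NE}
  6. ckcA  = {N, E, W, S, SE}
(closed under both — stop)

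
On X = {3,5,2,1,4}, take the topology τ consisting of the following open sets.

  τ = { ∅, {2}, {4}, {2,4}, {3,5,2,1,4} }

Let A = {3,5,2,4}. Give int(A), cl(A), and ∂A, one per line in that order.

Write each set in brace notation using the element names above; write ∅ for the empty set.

int(A) = {2,4}
cl(A)  = {3,5,2,1,4}
∂A     = {3,5,1}

interior: largest open inside A is {2,4} (from ∅, {2}, {4}, {2,4})
cl via duality: int({1}) = ∅, so X∖∅ = {3,5,2,1,4}
cl∖int = {3,5,1}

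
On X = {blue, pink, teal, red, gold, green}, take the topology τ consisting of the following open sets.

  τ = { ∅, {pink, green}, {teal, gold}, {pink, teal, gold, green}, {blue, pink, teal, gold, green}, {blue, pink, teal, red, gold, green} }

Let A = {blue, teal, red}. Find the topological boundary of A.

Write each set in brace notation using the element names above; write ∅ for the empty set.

{blue, teal, red, gold}

interior: largest open inside A is ∅ (from ∅)
cl via duality: int({pink, gold, green}) = {pink, green}, so X∖{pink, green} = {blue, teal, red, gold}
cl∖int = {blue, teal, red, gold}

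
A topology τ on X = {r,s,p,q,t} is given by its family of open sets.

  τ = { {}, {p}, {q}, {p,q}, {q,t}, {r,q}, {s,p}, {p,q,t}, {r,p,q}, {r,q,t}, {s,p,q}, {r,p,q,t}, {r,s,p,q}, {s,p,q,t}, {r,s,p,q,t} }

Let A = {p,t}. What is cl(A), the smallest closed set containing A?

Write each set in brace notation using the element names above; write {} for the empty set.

{s,p,t}

complement {r,s,q}; its interior {r,q}; cl(A) = X∖{r,q} = {s,p,t}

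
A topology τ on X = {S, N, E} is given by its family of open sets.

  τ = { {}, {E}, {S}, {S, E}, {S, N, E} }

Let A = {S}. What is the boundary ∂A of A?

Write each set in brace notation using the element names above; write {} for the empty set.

U open, U⊆A: {}, {S}. int(A) = ⋃ = {S}
X∖A={N, E}, int(X∖A)={E}, hence cl(A)={S, N}
∂A: remove int from cl → {N}

{N}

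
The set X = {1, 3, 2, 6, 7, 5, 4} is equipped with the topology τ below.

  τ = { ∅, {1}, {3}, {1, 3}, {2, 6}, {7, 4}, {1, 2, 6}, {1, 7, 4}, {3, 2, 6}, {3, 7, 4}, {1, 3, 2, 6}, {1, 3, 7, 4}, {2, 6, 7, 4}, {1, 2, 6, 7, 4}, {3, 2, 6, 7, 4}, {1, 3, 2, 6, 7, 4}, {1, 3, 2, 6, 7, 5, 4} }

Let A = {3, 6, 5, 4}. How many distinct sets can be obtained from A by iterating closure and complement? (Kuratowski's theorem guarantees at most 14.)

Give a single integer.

10

X∖A={1, 2, 7}, int(X∖A)={1}, hence cl(A)={3, 2, 6, 7, 5, 4}
Orbit (k=closure, c=complement):
  1. A     = {3, 6, 5, 4}
  2. kA    = {3, 2, 6, 7, 5, 4}
  3. cA    = {1, 2, 7}
  4. ckA   = {1}
  5. kcA   = {1, 2, 6, 7, 5, 4}
  6. kckA  = {1, 5}
  7. ckcA  = {3}
  8. ckckA = {3, 2, 6, 7, 4}
  9. kckcA = {3, 5}
  10. ckckcA = {1, 2, 6, 7, 4}
(closed under both — stop)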